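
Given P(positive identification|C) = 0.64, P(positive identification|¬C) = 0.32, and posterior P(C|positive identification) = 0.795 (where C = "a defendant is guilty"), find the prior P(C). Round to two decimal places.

In odds form, posterior odds = prior odds × likelihood ratio, so prior odds = posterior odds ÷ LR.
Posterior odds = 0.795/(1−0.795) = 3.8780. LR = 0.64/0.32 = 2.0000.
Prior odds = 3.8780/2.0000 = 1.9390, so P(C) = 1.9390/(1+1.9390) ≈ 0.66.

P(C) = 0.66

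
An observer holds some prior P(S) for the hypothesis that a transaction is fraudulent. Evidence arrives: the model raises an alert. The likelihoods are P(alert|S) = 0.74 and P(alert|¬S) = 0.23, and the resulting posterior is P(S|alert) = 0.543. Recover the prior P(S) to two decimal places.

In odds form, posterior odds = prior odds × likelihood ratio, so prior odds = posterior odds ÷ LR.
Posterior odds = 0.543/(1−0.543) = 1.1882. LR = 0.74/0.23 = 3.2174.
Prior odds = 1.1882/3.2174 = 0.3693, so P(S) = 0.3693/(1+0.3693) ≈ 0.27.

P(S) = 0.27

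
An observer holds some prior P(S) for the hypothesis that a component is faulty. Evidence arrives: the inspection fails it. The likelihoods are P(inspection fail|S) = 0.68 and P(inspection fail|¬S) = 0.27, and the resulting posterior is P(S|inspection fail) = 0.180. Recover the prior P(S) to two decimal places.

In odds form, posterior odds = prior odds × likelihood ratio, so prior odds = posterior odds ÷ LR.
Posterior odds = 0.180/(1−0.180) = 0.2195. LR = 0.68/0.27 = 2.5185.
Prior odds = 0.2195/2.5185 = 0.0872, so P(S) = 0.0872/(1+0.0872) ≈ 0.08.

P(S) = 0.08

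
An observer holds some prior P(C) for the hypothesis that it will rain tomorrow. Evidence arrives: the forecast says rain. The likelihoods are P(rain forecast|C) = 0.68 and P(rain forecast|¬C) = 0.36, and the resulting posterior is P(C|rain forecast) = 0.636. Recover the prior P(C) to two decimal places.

In odds form, posterior odds = prior odds × likelihood ratio, so prior odds = posterior odds ÷ LR.
Posterior odds = 0.636/(1−0.636) = 1.7473. LR = 0.68/0.36 = 1.8889.
Prior odds = 1.7473/1.8889 = 0.9250, so P(C) = 0.9250/(1+0.9250) ≈ 0.48.

P(C) = 0.48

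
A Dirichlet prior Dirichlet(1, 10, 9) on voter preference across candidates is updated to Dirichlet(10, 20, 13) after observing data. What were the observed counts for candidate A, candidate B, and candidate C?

counts (9, 10, 4)

For a Dirichlet(α) prior with multinomial counts c, the posterior is Dirichlet(α + c) componentwise.
Counts are posterior − prior componentwise: 10−1=9, 20−10=10, 13−9=4.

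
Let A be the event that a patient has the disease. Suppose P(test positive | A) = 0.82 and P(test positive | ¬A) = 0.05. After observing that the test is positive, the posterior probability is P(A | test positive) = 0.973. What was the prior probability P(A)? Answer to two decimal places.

In odds form, posterior odds = prior odds × likelihood ratio, so prior odds = posterior odds ÷ LR.
Posterior odds = 0.973/(1−0.973) = 36.0370. LR = 0.82/0.05 = 16.4000.
Prior odds = 36.0370/16.4000 = 2.1974, so P(A) = 2.1974/(1+2.1974) ≈ 0.69.

P(A) = 0.69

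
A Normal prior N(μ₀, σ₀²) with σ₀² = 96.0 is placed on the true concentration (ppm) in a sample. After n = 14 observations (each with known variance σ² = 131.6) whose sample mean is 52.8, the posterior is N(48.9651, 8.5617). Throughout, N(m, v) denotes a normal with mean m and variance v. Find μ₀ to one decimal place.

With known observation variance, the Normal–Normal posterior has precision τ_n = τ₀ + n/σ² and mean μ_n = (τ₀μ₀ + (n/σ²)x̄)/τ_n.
Here τ₀ = 1/96.0 = 0.010417 and τ_data = 14/131.6 = 0.106383, so τ_n = 0.116800.
Rearranging for μ₀: μ₀ = (μ_n·τ_n − τ_data·x̄)/τ₀ = (48.9651·0.116800 − 0.106383·52.8) / 0.010417 = 0.102101/0.010417 ≈ 9.8.

μ₀ = 9.8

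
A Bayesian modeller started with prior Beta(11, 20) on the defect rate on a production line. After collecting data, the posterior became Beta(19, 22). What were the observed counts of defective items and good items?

8 defective items and 2 good items

A Beta(a, b) prior with s successes and f failures in binomial data gives a Beta(a+s, b+f) posterior.
So s = 19 − 11 = 8 and f = 22 − 20 = 2.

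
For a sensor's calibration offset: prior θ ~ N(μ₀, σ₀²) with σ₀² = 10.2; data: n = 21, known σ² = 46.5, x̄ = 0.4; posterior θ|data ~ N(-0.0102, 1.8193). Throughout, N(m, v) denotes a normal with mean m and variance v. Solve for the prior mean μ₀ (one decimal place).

μ₀ = -1.9

With known observation variance, the Normal–Normal posterior has precision τ_n = τ₀ + n/σ² and mean μ_n = (τ₀μ₀ + (n/σ²)x̄)/τ_n.
Here τ₀ = 1/10.2 = 0.098039 and τ_data = 21/46.5 = 0.451613, so τ_n = 0.549652.
Rearranging for μ₀: μ₀ = (μ_n·τ_n − τ_data·x̄)/τ₀ = (-0.0102·0.549652 − 0.451613·0.4) / 0.098039 = -0.186252/0.098039 ≈ -1.9.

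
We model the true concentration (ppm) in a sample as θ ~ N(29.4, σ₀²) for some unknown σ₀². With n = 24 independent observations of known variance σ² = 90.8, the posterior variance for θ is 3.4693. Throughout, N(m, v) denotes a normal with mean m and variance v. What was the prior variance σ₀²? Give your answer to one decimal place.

σ₀² = 41.8

Posterior precision equals prior precision plus data precision: 1/σ_n² = 1/σ₀² + n/σ².
So 1/σ₀² = 1/3.4693 − 24/90.8 = 0.288243 − 0.264317 = 0.023926.
Hence σ₀² = 1/0.023926 ≈ 41.8.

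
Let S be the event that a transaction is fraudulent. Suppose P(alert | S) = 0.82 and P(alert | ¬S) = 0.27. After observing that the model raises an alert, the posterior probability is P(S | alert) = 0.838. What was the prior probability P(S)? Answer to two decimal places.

Bayes' rule in odds form gives O(S|E) = O(S)·[P(E|S)/P(E|¬S)], hence O(S) = O(S|E)/LR.
Posterior odds = 0.838/(1−0.838) = 5.1728. LR = 0.82/0.27 = 3.0370.
Prior odds = 5.1728/3.0370 = 1.7033, so P(S) = 1.7033/(1+1.7033) ≈ 0.63.

P(S) = 0.63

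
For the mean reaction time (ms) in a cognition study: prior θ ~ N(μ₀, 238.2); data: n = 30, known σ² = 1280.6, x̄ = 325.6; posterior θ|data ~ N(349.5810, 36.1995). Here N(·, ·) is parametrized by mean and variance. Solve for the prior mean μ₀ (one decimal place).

With known observation variance, the Normal–Normal posterior has precision τ_n = τ₀ + n/σ² and mean μ_n = (τ₀μ₀ + (n/σ²)x̄)/τ_n.
Here τ₀ = 1/238.2 = 0.004198 and τ_data = 30/1280.6 = 0.023427, so τ_n = 0.027625.
Rearranging for μ₀: μ₀ = (μ_n·τ_n − τ_data·x̄)/τ₀ = (349.5810·0.027625 − 0.023427·325.6) / 0.004198 = 2.029344/0.004198 ≈ 483.4.

μ₀ = 483.4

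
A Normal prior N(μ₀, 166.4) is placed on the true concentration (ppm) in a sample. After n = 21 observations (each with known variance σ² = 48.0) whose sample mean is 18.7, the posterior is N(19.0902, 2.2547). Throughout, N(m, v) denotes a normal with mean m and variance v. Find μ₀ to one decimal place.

μ₀ = 47.5

With known observation variance, the Normal–Normal posterior has precision τ_n = τ₀ + n/σ² and mean μ_n = (τ₀μ₀ + (n/σ²)x̄)/τ_n.
Here τ₀ = 1/166.4 = 0.006010 and τ_data = 21/48.0 = 0.437500, so τ_n = 0.443510.
Rearranging for μ₀: μ₀ = (μ_n·τ_n − τ_data·x̄)/τ₀ = (19.0902·0.443510 − 0.437500·18.7) / 0.006010 = 0.285445/0.006010 ≈ 47.5.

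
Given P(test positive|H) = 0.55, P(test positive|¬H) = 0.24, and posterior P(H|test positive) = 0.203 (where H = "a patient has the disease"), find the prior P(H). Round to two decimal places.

Bayes' rule in odds form gives O(H|E) = O(H)·[P(E|H)/P(E|¬H)], hence O(H) = O(H|E)/LR.
Posterior odds = 0.203/(1−0.203) = 0.2547. LR = 0.55/0.24 = 2.2917.
Prior odds = 0.2547/2.2917 = 0.1111, so P(H) = 0.1111/(1+0.1111) ≈ 0.10.

P(H) = 0.10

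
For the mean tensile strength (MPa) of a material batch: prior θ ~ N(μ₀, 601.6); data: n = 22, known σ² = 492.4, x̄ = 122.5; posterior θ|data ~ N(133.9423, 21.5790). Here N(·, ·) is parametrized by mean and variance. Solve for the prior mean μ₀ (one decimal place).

μ₀ = 441.5

With known observation variance, the Normal–Normal posterior has precision τ_n = τ₀ + n/σ² and mean μ_n = (τ₀μ₀ + (n/σ²)x̄)/τ_n.
Here τ₀ = 1/601.6 = 0.001662 and τ_data = 22/492.4 = 0.044679, so τ_n = 0.046341.
Rearranging for μ₀: μ₀ = (μ_n·τ_n − τ_data·x̄)/τ₀ = (133.9423·0.046341 − 0.044679·122.5) / 0.001662 = 0.733843/0.001662 ≈ 441.5.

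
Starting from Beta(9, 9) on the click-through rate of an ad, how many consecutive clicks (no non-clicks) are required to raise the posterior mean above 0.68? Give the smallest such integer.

k = 11

After k clicks and 0 non-clicks the posterior is Beta(9+k, 9), with mean (9+k)/(9+9+k).
Set (9+k)/(18+k) > 0.68 and solve: k > (0.68·18 − 9)/(1 − 0.68) = 10.125.
The smallest integer exceeding 10.125 is 11.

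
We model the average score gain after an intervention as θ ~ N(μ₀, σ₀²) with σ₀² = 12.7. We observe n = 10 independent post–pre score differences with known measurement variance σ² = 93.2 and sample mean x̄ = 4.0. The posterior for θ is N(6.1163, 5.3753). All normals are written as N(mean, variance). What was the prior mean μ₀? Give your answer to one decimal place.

With known observation variance, the Normal–Normal posterior has precision τ_n = τ₀ + n/σ² and mean μ_n = (τ₀μ₀ + (n/σ²)x̄)/τ_n.
Here τ₀ = 1/12.7 = 0.078740 and τ_data = 10/93.2 = 0.107296, so τ_n = 0.186036.
Rearranging for μ₀: μ₀ = (μ_n·τ_n − τ_data·x̄)/τ₀ = (6.1163·0.186036 − 0.107296·4.0) / 0.078740 = 0.708668/0.078740 ≈ 9.0.

μ₀ = 9.0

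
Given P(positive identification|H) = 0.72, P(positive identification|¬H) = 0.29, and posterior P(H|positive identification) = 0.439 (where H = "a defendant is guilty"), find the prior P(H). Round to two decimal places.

P(H) = 0.24

Bayes' rule in odds form gives O(H|E) = O(H)·[P(E|H)/P(E|¬H)], hence O(H) = O(H|E)/LR.
Posterior odds = 0.439/(1−0.439) = 0.7825. LR = 0.72/0.29 = 2.4828.
Prior odds = 0.7825/2.4828 = 0.3152, so P(H) = 0.3152/(1+0.3152) ≈ 0.24.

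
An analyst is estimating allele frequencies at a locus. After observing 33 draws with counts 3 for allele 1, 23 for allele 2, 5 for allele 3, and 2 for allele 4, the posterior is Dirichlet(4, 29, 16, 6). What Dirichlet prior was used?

Dirichlet(1, 6, 11, 4)

For a Dirichlet(α) prior with multinomial counts c, the posterior is Dirichlet(α + c) componentwise.
Subtract each count from the matching posterior parameter: 4−3=1, 29−23=6, 16−5=11, 6−2=4.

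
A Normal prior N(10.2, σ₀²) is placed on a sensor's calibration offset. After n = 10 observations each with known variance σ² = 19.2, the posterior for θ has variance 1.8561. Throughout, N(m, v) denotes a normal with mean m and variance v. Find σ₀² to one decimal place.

σ₀² = 55.8

Posterior precision equals prior precision plus data precision: 1/σ_n² = 1/σ₀² + n/σ².
So 1/σ₀² = 1/1.8561 − 10/19.2 = 0.538764 − 0.520833 = 0.017931.
Hence σ₀² = 1/0.017931 ≈ 55.8.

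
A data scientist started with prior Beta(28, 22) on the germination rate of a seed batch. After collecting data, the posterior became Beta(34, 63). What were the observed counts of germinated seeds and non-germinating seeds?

6 germinated seeds and 41 non-germinating seeds

Under Beta–binomial conjugacy the posterior parameters are (a+s, b+f).
So s = 34 − 28 = 6 and f = 63 − 22 = 41.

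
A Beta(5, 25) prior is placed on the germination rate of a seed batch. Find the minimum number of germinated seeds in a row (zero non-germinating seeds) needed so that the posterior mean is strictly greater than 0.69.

k = 51

After k germinated seeds and 0 non-germinating seeds the posterior is Beta(5+k, 25), with mean (5+k)/(5+25+k).
Set (5+k)/(30+k) > 0.69 and solve: k > (0.69·30 − 5)/(1 − 0.69) = 50.645.
The smallest integer exceeding 50.645 is 51.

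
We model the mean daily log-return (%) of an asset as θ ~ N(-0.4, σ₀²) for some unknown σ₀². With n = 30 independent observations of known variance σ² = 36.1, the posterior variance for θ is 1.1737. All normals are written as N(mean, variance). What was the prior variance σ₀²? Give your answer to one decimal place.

For the Normal–Normal model with known σ², precisions add: τ_n = τ₀ + n/σ².
So 1/σ₀² = 1/1.1737 − 30/36.1 = 0.852006 − 0.831025 = 0.020981.
Hence σ₀² = 1/0.020981 ≈ 47.7.

σ₀² = 47.7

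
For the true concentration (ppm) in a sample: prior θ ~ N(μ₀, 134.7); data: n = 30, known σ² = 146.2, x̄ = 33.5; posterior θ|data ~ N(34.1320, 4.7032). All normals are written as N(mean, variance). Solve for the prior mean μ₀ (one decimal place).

The posterior mean is a precision-weighted average: μ_n = (τ₀μ₀ + τ_data·x̄)/(τ₀+τ_data), with τ₀=1/σ₀² and τ_data=n/σ².
Here τ₀ = 1/134.7 = 0.007424 and τ_data = 30/146.2 = 0.205198, so τ_n = 0.212622.
Rearranging for μ₀: μ₀ = (μ_n·τ_n − τ_data·x̄)/τ₀ = (34.1320·0.212622 − 0.205198·33.5) / 0.007424 = 0.383081/0.007424 ≈ 51.6.

μ₀ = 51.6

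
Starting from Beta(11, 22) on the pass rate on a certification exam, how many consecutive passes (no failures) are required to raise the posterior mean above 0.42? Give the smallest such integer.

After k passes and 0 failures the posterior is Beta(11+k, 22), with mean (11+k)/(11+22+k).
Set (11+k)/(33+k) > 0.42 and solve: k > (0.42·33 − 11)/(1 − 0.42) = 4.931.
The smallest integer exceeding 4.931 is 5.

k = 5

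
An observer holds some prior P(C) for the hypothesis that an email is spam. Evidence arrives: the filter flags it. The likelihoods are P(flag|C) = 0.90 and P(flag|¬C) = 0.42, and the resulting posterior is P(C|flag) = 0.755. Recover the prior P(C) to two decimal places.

Bayes' rule in odds form gives O(C|E) = O(C)·[P(E|C)/P(E|¬C)], hence O(C) = O(C|E)/LR.
Posterior odds = 0.755/(1−0.755) = 3.0816. LR = 0.90/0.42 = 2.1429.
Prior odds = 3.0816/2.1429 = 1.4381, so P(C) = 1.4381/(1+1.4381) ≈ 0.59.

P(C) = 0.59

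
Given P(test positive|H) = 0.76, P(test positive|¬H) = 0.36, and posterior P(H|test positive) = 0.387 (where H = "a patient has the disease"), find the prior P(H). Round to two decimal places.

In odds form, posterior odds = prior odds × likelihood ratio, so prior odds = posterior odds ÷ LR.
Posterior odds = 0.387/(1−0.387) = 0.6313. LR = 0.76/0.36 = 2.1111.
Prior odds = 0.6313/2.1111 = 0.2990, so P(H) = 0.2990/(1+0.2990) ≈ 0.23.

P(H) = 0.23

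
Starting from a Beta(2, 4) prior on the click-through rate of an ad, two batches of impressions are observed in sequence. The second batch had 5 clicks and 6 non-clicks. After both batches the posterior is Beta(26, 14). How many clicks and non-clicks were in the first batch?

19 clicks and 4 non-clicks

Because Beta–binomial updating is additive in the counts, the combined data contributed (α_post−α_prior, β_post−β_prior) successes and failures.
Total across both batches: 26−2=24 clicks, 14−4=10 non-clicks.
Subtract the second batch: 24−5=19 clicks and 10−6=4 non-clicks.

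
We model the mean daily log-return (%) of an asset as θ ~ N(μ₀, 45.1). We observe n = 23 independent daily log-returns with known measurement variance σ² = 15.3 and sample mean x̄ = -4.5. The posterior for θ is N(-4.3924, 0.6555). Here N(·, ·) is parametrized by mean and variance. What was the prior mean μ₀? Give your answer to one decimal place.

μ₀ = 2.9

With known observation variance, the Normal–Normal posterior has precision τ_n = τ₀ + n/σ² and mean μ_n = (τ₀μ₀ + (n/σ²)x̄)/τ_n.
Here τ₀ = 1/45.1 = 0.022173 and τ_data = 23/15.3 = 1.503268, so τ_n = 1.525441.
Rearranging for μ₀: μ₀ = (μ_n·τ_n − τ_data·x̄)/τ₀ = (-4.3924·1.525441 − 1.503268·-4.5) / 0.022173 = 0.064359/0.022173 ≈ 2.9.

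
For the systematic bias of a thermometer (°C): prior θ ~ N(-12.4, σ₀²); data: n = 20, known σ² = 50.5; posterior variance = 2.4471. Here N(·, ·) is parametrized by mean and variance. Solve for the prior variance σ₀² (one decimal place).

For the Normal–Normal model with known σ², precisions add: τ_n = τ₀ + n/σ².
So 1/σ₀² = 1/2.4471 − 20/50.5 = 0.408647 − 0.396040 = 0.012607.
Hence σ₀² = 1/0.012607 ≈ 79.3.

σ₀² = 79.3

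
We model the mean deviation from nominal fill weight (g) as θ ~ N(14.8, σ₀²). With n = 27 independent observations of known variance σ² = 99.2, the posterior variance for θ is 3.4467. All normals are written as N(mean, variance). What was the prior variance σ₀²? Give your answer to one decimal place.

σ₀² = 55.7

Posterior precision equals prior precision plus data precision: 1/σ_n² = 1/σ₀² + n/σ².
So 1/σ₀² = 1/3.4467 − 27/99.2 = 0.290133 − 0.272177 = 0.017956.
Hence σ₀² = 1/0.017956 ≈ 55.7.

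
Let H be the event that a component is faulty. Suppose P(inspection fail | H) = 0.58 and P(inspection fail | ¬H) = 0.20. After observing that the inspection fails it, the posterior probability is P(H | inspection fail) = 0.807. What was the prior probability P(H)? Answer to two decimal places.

P(H) = 0.59

In odds form, posterior odds = prior odds × likelihood ratio, so prior odds = posterior odds ÷ LR.
Posterior odds = 0.807/(1−0.807) = 4.1813. LR = 0.58/0.20 = 2.9000.
Prior odds = 4.1813/2.9000 = 1.4418, so P(H) = 1.4418/(1+1.4418) ≈ 0.59.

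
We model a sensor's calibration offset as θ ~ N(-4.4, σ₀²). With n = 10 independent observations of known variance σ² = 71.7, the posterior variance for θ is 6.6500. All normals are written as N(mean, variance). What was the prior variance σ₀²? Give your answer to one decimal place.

σ₀² = 91.7

For the Normal–Normal model with known σ², precisions add: τ_n = τ₀ + n/σ².
So 1/σ₀² = 1/6.6500 − 10/71.7 = 0.150376 − 0.139470 = 0.010906.
Hence σ₀² = 1/0.010906 ≈ 91.7.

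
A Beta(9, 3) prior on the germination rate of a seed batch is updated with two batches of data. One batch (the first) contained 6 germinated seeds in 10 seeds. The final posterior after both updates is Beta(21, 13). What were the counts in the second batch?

Because Beta–binomial updating is additive in the counts, the combined data contributed (α_post−α_prior, β_post−β_prior) successes and failures.
Total across both batches: 21−9=12 germinated seeds, 13−3=10 non-germinating seeds.
Subtract the first batch: 12−6=6 germinated seeds and 10−4=6 non-germinating seeds.

6 germinated seeds and 6 non-germinating seeds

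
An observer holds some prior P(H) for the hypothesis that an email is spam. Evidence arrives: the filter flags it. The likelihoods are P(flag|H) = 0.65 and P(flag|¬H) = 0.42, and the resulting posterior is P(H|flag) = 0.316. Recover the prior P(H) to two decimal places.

P(H) = 0.23

Bayes' rule in odds form gives O(H|E) = O(H)·[P(E|H)/P(E|¬H)], hence O(H) = O(H|E)/LR.
Posterior odds = 0.316/(1−0.316) = 0.4620. LR = 0.65/0.42 = 1.5476.
Prior odds = 0.4620/1.5476 = 0.2985, so P(H) = 0.2985/(1+0.2985) ≈ 0.23.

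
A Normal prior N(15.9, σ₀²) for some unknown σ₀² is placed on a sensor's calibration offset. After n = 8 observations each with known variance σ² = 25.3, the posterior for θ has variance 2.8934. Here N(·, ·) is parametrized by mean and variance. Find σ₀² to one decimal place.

For the Normal–Normal model with known σ², precisions add: τ_n = τ₀ + n/σ².
So 1/σ₀² = 1/2.8934 − 8/25.3 = 0.345614 − 0.316206 = 0.029408.
Hence σ₀² = 1/0.029408 ≈ 34.0.

σ₀² = 34.0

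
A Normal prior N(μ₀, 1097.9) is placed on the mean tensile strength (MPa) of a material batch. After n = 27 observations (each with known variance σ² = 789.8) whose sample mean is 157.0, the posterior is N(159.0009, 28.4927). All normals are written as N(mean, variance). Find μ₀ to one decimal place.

The posterior mean is a precision-weighted average: μ_n = (τ₀μ₀ + τ_data·x̄)/(τ₀+τ_data), with τ₀=1/σ₀² and τ_data=n/σ².
Here τ₀ = 1/1097.9 = 0.000911 and τ_data = 27/789.8 = 0.034186, so τ_n = 0.035097.
Rearranging for μ₀: μ₀ = (μ_n·τ_n − τ_data·x̄)/τ₀ = (159.0009·0.035097 − 0.034186·157.0) / 0.000911 = 0.213253/0.000911 ≈ 234.1.

μ₀ = 234.1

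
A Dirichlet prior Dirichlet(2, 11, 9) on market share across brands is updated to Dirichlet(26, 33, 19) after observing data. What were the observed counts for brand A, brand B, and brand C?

counts (24, 22, 10)

For a Dirichlet(α) prior with multinomial counts c, the posterior is Dirichlet(α + c) componentwise.
Counts are posterior − prior componentwise: 26−2=24, 33−11=22, 19−9=10.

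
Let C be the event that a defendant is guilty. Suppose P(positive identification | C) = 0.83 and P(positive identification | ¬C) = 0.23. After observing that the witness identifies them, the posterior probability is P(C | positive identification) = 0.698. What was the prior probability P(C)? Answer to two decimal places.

In odds form, posterior odds = prior odds × likelihood ratio, so prior odds = posterior odds ÷ LR.
Posterior odds = 0.698/(1−0.698) = 2.3113. LR = 0.83/0.23 = 3.6087.
Prior odds = 2.3113/3.6087 = 0.6405, so P(C) = 0.6405/(1+0.6405) ≈ 0.39.

P(C) = 0.39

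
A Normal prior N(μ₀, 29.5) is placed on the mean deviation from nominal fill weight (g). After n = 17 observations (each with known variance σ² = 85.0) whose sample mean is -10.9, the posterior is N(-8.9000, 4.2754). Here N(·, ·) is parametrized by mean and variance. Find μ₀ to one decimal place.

With known observation variance, the Normal–Normal posterior has precision τ_n = τ₀ + n/σ² and mean μ_n = (τ₀μ₀ + (n/σ²)x̄)/τ_n.
Here τ₀ = 1/29.5 = 0.033898 and τ_data = 17/85.0 = 0.200000, so τ_n = 0.233898.
Rearranging for μ₀: μ₀ = (μ_n·τ_n − τ_data·x̄)/τ₀ = (-8.9000·0.233898 − 0.200000·-10.9) / 0.033898 = 0.098308/0.033898 ≈ 2.9.

μ₀ = 2.9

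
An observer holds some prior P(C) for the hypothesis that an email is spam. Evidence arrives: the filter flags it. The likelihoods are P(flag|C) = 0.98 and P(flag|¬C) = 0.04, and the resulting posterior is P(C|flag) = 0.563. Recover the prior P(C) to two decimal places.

P(C) = 0.05

Bayes' rule in odds form gives O(C|E) = O(C)·[P(E|C)/P(E|¬C)], hence O(C) = O(C|E)/LR.
Posterior odds = 0.563/(1−0.563) = 1.2883. LR = 0.98/0.04 = 24.5000.
Prior odds = 1.2883/24.5000 = 0.0526, so P(C) = 0.0526/(1+0.0526) ≈ 0.05.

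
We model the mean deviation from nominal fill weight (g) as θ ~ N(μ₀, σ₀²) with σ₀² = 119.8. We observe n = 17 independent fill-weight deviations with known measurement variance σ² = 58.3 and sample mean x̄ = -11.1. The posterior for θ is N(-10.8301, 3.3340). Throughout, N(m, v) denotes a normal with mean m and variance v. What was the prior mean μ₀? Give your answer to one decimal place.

μ₀ = -1.4

The posterior mean is a precision-weighted average: μ_n = (τ₀μ₀ + τ_data·x̄)/(τ₀+τ_data), with τ₀=1/σ₀² and τ_data=n/σ².
Here τ₀ = 1/119.8 = 0.008347 and τ_data = 17/58.3 = 0.291595, so τ_n = 0.299942.
Rearranging for μ₀: μ₀ = (μ_n·τ_n − τ_data·x̄)/τ₀ = (-10.8301·0.299942 − 0.291595·-11.1) / 0.008347 = -0.011697/0.008347 ≈ -1.4.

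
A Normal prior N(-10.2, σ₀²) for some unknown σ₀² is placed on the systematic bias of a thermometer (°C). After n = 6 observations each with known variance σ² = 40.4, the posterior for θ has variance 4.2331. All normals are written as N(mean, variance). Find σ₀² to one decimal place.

σ₀² = 11.4

For the Normal–Normal model with known σ², precisions add: τ_n = τ₀ + n/σ².
So 1/σ₀² = 1/4.2331 − 6/40.4 = 0.236233 − 0.148515 = 0.087718.
Hence σ₀² = 1/0.087718 ≈ 11.4.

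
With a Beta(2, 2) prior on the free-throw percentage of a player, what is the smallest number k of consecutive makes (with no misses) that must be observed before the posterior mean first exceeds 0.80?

After k makes and 0 misses the posterior is Beta(2+k, 2), with mean (2+k)/(2+2+k).
Set (2+k)/(4+k) > 0.80 and solve: k > (0.80·4 − 2)/(1 − 0.80) = 6.000.
The smallest integer exceeding 6.000 is 7.

k = 7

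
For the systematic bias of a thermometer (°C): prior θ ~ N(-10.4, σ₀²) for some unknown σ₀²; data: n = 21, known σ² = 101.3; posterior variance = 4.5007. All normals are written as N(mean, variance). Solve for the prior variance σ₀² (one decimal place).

σ₀² = 67.2

For the Normal–Normal model with known σ², precisions add: τ_n = τ₀ + n/σ².
So 1/σ₀² = 1/4.5007 − 21/101.3 = 0.222188 − 0.207305 = 0.014883.
Hence σ₀² = 1/0.014883 ≈ 67.2.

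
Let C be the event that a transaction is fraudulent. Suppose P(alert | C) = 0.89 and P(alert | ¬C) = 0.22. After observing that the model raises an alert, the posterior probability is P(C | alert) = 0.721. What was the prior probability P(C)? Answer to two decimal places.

P(C) = 0.39

Bayes' rule in odds form gives O(C|E) = O(C)·[P(E|C)/P(E|¬C)], hence O(C) = O(C|E)/LR.
Posterior odds = 0.721/(1−0.721) = 2.5842. LR = 0.89/0.22 = 4.0455.
Prior odds = 2.5842/4.0455 = 0.6388, so P(C) = 0.6388/(1+0.6388) ≈ 0.39.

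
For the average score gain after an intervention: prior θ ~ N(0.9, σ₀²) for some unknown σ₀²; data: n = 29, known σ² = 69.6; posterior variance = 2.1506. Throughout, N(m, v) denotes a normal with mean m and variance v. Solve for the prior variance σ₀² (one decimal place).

For the Normal–Normal model with known σ², precisions add: τ_n = τ₀ + n/σ².
So 1/σ₀² = 1/2.1506 − 29/69.6 = 0.464987 − 0.416667 = 0.048320.
Hence σ₀² = 1/0.048320 ≈ 20.7.

σ₀² = 20.7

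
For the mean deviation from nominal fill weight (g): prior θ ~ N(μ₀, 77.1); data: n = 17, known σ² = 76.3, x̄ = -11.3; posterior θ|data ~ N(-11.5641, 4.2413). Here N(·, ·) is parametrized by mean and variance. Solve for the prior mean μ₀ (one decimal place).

The posterior mean is a precision-weighted average: μ_n = (τ₀μ₀ + τ_data·x̄)/(τ₀+τ_data), with τ₀=1/σ₀² and τ_data=n/σ².
Here τ₀ = 1/77.1 = 0.012970 and τ_data = 17/76.3 = 0.222805, so τ_n = 0.235775.
Rearranging for μ₀: μ₀ = (μ_n·τ_n − τ_data·x̄)/τ₀ = (-11.5641·0.235775 − 0.222805·-11.3) / 0.012970 = -0.208829/0.012970 ≈ -16.1.

μ₀ = -16.1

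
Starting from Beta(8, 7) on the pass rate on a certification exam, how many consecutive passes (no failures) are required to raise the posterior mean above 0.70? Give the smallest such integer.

After k passes and 0 failures the posterior is Beta(8+k, 7), with mean (8+k)/(8+7+k).
Set (8+k)/(15+k) > 0.70 and solve: k > (0.70·15 − 8)/(1 − 0.70) = 8.333.
The smallest integer exceeding 8.333 is 9, and checking k=9: (17)/(24) = 0.7083 > 0.70.

k = 9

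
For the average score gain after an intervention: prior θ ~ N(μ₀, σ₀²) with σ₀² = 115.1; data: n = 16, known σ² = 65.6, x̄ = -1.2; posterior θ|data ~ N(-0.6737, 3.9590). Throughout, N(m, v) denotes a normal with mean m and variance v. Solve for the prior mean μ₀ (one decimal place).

μ₀ = 14.1

The posterior mean is a precision-weighted average: μ_n = (τ₀μ₀ + τ_data·x̄)/(τ₀+τ_data), with τ₀=1/σ₀² and τ_data=n/σ².
Here τ₀ = 1/115.1 = 0.008688 and τ_data = 16/65.6 = 0.243902, so τ_n = 0.252590.
Rearranging for μ₀: μ₀ = (μ_n·τ_n − τ_data·x̄)/τ₀ = (-0.6737·0.252590 − 0.243902·-1.2) / 0.008688 = 0.122513/0.008688 ≈ 14.1.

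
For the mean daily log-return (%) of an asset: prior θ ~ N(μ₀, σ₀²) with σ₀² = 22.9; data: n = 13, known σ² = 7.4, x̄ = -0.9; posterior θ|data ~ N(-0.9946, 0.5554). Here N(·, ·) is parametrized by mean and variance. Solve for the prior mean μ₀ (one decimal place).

μ₀ = -4.8

The posterior mean is a precision-weighted average: μ_n = (τ₀μ₀ + τ_data·x̄)/(τ₀+τ_data), with τ₀=1/σ₀² and τ_data=n/σ².
Here τ₀ = 1/22.9 = 0.043668 and τ_data = 13/7.4 = 1.756757, so τ_n = 1.800425.
Rearranging for μ₀: μ₀ = (μ_n·τ_n − τ_data·x̄)/τ₀ = (-0.9946·1.800425 − 1.756757·-0.9) / 0.043668 = -0.209621/0.043668 ≈ -4.8.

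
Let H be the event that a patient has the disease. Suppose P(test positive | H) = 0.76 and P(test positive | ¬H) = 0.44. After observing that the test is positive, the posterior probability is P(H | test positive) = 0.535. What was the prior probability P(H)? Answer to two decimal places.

Bayes' rule in odds form gives O(H|E) = O(H)·[P(E|H)/P(E|¬H)], hence O(H) = O(H|E)/LR.
Posterior odds = 0.535/(1−0.535) = 1.1505. LR = 0.76/0.44 = 1.7273.
Prior odds = 1.1505/1.7273 = 0.6661, so P(H) = 0.6661/(1+0.6661) ≈ 0.40.

P(H) = 0.40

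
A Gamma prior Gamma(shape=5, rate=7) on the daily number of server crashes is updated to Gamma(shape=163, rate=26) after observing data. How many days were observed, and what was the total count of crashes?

n = 19 days with total 158 crashes

Gamma–Poisson conjugacy: posterior shape = α + Σxᵢ, posterior rate = β + n.
Matching: Σxᵢ = 163 − 5 = 158 and n = 26 − 7 = 19.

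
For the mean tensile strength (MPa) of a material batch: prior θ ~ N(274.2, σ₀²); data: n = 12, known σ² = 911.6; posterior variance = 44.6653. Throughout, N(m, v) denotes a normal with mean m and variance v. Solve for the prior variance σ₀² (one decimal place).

σ₀² = 108.4

Posterior precision equals prior precision plus data precision: 1/σ_n² = 1/σ₀² + n/σ².
So 1/σ₀² = 1/44.6653 − 12/911.6 = 0.022389 − 0.013164 = 0.009225.
Hence σ₀² = 1/0.009225 ≈ 108.4.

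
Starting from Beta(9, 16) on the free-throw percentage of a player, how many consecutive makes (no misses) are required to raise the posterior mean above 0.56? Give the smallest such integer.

k = 12

After k makes and 0 misses the posterior is Beta(9+k, 16), with mean (9+k)/(9+16+k).
Set (9+k)/(25+k) > 0.56 and solve: k > (0.56·25 − 9)/(1 − 0.56) = 11.364.
The smallest integer exceeding 11.364 is 12, and checking k=12: (21)/(37) = 0.5676 > 0.56.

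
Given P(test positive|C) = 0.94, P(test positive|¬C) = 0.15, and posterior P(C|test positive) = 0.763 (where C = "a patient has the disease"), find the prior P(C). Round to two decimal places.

P(C) = 0.34

In odds form, posterior odds = prior odds × likelihood ratio, so prior odds = posterior odds ÷ LR.
Posterior odds = 0.763/(1−0.763) = 3.2194. LR = 0.94/0.15 = 6.2667.
Prior odds = 3.2194/6.2667 = 0.5137, so P(C) = 0.5137/(1+0.5137) ≈ 0.34.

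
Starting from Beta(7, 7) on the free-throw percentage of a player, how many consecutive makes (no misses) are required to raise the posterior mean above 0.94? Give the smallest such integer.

k = 103

After k makes and 0 misses the posterior is Beta(7+k, 7), with mean (7+k)/(7+7+k).
Set (7+k)/(14+k) > 0.94 and solve: k > (0.94·14 − 7)/(1 − 0.94) = 102.667.
The smallest integer exceeding 102.667 is 103.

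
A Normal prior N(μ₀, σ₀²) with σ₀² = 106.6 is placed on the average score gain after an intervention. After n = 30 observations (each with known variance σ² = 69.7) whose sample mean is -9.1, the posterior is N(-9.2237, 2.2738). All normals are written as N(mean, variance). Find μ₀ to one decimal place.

μ₀ = -14.9

The posterior mean is a precision-weighted average: μ_n = (τ₀μ₀ + τ_data·x̄)/(τ₀+τ_data), with τ₀=1/σ₀² and τ_data=n/σ².
Here τ₀ = 1/106.6 = 0.009381 and τ_data = 30/69.7 = 0.430416, so τ_n = 0.439797.
Rearranging for μ₀: μ₀ = (μ_n·τ_n − τ_data·x̄)/τ₀ = (-9.2237·0.439797 − 0.430416·-9.1) / 0.009381 = -0.139770/0.009381 ≈ -14.9.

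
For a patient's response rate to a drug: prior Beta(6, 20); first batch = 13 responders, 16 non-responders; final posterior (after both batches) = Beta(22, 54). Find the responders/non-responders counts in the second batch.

3 responders and 18 non-responders

Sequential conjugate updates are equivalent to a single update on the pooled data, so total successes = posterior α − prior α and total failures = posterior β − prior β.
Total across both batches: 22−6=16 responders, 54−20=34 non-responders.
Subtract the first batch: 16−13=3 responders and 34−16=18 non-responders.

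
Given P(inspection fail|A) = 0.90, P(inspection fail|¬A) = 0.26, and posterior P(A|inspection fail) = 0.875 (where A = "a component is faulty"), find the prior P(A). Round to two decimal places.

In odds form, posterior odds = prior odds × likelihood ratio, so prior odds = posterior odds ÷ LR.
Posterior odds = 0.875/(1−0.875) = 7.0000. LR = 0.90/0.26 = 3.4615.
Prior odds = 7.0000/3.4615 = 2.0222, so P(A) = 2.0222/(1+2.0222) ≈ 0.67.

P(A) = 0.67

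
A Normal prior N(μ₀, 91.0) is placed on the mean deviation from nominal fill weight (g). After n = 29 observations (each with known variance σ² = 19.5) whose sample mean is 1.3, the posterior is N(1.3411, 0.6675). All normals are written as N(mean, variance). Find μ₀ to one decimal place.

μ₀ = 6.9

With known observation variance, the Normal–Normal posterior has precision τ_n = τ₀ + n/σ² and mean μ_n = (τ₀μ₀ + (n/σ²)x̄)/τ_n.
Here τ₀ = 1/91.0 = 0.010989 and τ_data = 29/19.5 = 1.487179, so τ_n = 1.498168.
Rearranging for μ₀: μ₀ = (μ_n·τ_n − τ_data·x̄)/τ₀ = (1.3411·1.498168 − 1.487179·1.3) / 0.010989 = 0.075860/0.010989 ≈ 6.9.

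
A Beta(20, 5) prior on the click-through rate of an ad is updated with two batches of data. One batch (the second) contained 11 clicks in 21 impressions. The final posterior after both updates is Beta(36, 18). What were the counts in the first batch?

Sequential conjugate updates are equivalent to a single update on the pooled data, so total successes = posterior α − prior α and total failures = posterior β − prior β.
Total across both batches: 36−20=16 clicks, 18−5=13 non-clicks.
Subtract the second batch: 16−11=5 clicks and 13−10=3 non-clicks.

5 clicks and 3 non-clicks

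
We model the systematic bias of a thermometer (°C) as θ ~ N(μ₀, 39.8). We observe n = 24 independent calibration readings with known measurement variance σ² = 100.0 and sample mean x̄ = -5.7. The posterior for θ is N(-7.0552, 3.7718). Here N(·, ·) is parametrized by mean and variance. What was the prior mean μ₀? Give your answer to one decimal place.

μ₀ = -20.0

With known observation variance, the Normal–Normal posterior has precision τ_n = τ₀ + n/σ² and mean μ_n = (τ₀μ₀ + (n/σ²)x̄)/τ_n.
Here τ₀ = 1/39.8 = 0.025126 and τ_data = 24/100.0 = 0.240000, so τ_n = 0.265126.
Rearranging for μ₀: μ₀ = (μ_n·τ_n − τ_data·x̄)/τ₀ = (-7.0552·0.265126 − 0.240000·-5.7) / 0.025126 = -0.502517/0.025126 ≈ -20.0.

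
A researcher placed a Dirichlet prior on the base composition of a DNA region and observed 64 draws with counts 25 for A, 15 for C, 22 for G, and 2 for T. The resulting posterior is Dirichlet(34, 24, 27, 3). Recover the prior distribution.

For a Dirichlet(α) prior with multinomial counts c, the posterior is Dirichlet(α + c) componentwise.
Subtract each count from the matching posterior parameter: 34−25=9, 24−15=9, 27−22=5, 3−2=1.

Dirichlet(9, 9, 5, 1)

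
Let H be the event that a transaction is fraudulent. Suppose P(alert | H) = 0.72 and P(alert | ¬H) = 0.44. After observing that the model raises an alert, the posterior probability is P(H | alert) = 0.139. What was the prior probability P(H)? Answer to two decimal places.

P(H) = 0.09

In odds form, posterior odds = prior odds × likelihood ratio, so prior odds = posterior odds ÷ LR.
Posterior odds = 0.139/(1−0.139) = 0.1614. LR = 0.72/0.44 = 1.6364.
Prior odds = 0.1614/1.6364 = 0.0986, so P(H) = 0.0986/(1+0.0986) ≈ 0.09.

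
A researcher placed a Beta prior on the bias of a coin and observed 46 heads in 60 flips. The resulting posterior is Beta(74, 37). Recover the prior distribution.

A Beta(α, β) prior with s successes and f failures in binomial data gives a Beta(α+s, β+f) posterior.
Subtract the data counts: 74−46=28, 37−14=23.

Beta(28, 23)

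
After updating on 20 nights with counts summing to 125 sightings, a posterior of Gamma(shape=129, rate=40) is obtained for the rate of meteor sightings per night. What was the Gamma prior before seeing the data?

A Gamma(α, β) prior (rate parametrization) on a Poisson rate with n observations summing to S gives posterior Gamma(α+S, β+n).
So α = 129 − 125 = 4 and β = 40 − 20 = 20.

Gamma(shape=4, rate=20)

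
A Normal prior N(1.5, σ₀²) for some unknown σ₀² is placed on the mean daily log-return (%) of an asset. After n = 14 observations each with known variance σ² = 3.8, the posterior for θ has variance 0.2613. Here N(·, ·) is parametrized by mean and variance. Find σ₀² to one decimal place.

σ₀² = 7.0

Posterior precision equals prior precision plus data precision: 1/σ_n² = 1/σ₀² + n/σ².
So 1/σ₀² = 1/0.2613 − 14/3.8 = 3.827019 − 3.684211 = 0.142808.
Hence σ₀² = 1/0.142808 ≈ 7.0.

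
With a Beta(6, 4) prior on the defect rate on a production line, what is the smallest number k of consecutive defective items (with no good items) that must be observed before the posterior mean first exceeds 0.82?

k = 13

After k defective items and 0 good items the posterior is Beta(6+k, 4), with mean (6+k)/(6+4+k).
Set (6+k)/(10+k) > 0.82 and solve: k > (0.82·10 − 6)/(1 − 0.82) = 12.222.
The smallest integer exceeding 12.222 is 13, and checking k=13: (19)/(23) = 0.8261 > 0.82.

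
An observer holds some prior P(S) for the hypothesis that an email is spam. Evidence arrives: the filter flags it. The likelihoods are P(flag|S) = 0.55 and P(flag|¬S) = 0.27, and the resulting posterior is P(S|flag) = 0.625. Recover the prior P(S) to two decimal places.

P(S) = 0.45

In odds form, posterior odds = prior odds × likelihood ratio, so prior odds = posterior odds ÷ LR.
Posterior odds = 0.625/(1−0.625) = 1.6667. LR = 0.55/0.27 = 2.0370.
Prior odds = 1.6667/2.0370 = 0.8182, so P(S) = 0.8182/(1+0.8182) ≈ 0.45.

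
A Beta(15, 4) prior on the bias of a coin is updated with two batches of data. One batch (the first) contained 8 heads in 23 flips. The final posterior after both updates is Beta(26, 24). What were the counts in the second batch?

3 heads and 5 tails

Sequential conjugate updates are equivalent to a single update on the pooled data, so total successes = posterior α − prior α and total failures = posterior β − prior β.
Total across both batches: 26−15=11 heads, 24−4=20 tails.
Subtract the first batch: 11−8=3 heads and 20−15=5 tails.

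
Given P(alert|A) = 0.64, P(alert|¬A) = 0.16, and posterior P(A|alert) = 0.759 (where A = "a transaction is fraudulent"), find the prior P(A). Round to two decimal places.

P(A) = 0.44

In odds form, posterior odds = prior odds × likelihood ratio, so prior odds = posterior odds ÷ LR.
Posterior odds = 0.759/(1−0.759) = 3.1494. LR = 0.64/0.16 = 4.0000.
Prior odds = 3.1494/4.0000 = 0.7873, so P(A) = 0.7873/(1+0.7873) ≈ 0.44.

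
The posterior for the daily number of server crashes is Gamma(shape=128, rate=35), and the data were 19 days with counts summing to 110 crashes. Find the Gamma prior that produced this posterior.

A Gamma(α, β) prior (rate parametrization) on a Poisson rate with n observations summing to S gives posterior Gamma(α+S, β+n).
So α = 128 − 110 = 18 and β = 35 − 19 = 16.

Gamma(shape=18, rate=16)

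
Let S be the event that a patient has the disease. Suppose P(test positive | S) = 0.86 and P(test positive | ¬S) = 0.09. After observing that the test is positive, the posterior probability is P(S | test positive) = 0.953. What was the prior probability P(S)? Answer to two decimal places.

Bayes' rule in odds form gives O(S|E) = O(S)·[P(E|S)/P(E|¬S)], hence O(S) = O(S|E)/LR.
Posterior odds = 0.953/(1−0.953) = 20.2766. LR = 0.86/0.09 = 9.5556.
Prior odds = 20.2766/9.5556 = 2.1220, so P(S) = 2.1220/(1+2.1220) ≈ 0.68.

P(S) = 0.68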